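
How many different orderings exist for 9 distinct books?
9! = 362880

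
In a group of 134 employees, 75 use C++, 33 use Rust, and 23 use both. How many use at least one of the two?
|A∪B| = |A| + |B| - |A∩B| = 75 + 33 - 23 = 85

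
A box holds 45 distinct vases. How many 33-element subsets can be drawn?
C(45,33) = 45!/(33!×12!) = 28760021745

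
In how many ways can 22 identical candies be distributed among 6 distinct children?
C(22+6-1, 6-1) = C(27, 5) = 80730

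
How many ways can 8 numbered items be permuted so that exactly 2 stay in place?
Choose the 2 fixed points C(8,2) = 28, derange the rest: !6 = Σ_{j=0}^{6} (-1)^j·6!/j! = 720 - 720 + 360 - 120 + 30 - 6 + 1 = 265. Product = 28 × 265 = 7420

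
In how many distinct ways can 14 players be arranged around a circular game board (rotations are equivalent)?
Circular: fix one position, arrange the rest. (14-1)! = 6227020800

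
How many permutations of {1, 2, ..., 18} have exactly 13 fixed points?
Choose the 13 fixed points C(18,13) = 8568, derange the rest: !5 = Σ_{j=0}^{5} (-1)^j·5!/j! = 120 - 120 + 60 - 20 + 5 - 1 = 44. Product = 8568 × 44 = 376992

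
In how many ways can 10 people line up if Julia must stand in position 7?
Fix one position: (10-1)! = 362880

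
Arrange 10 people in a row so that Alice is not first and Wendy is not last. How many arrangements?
By inclusion-exclusion: 10! - 2×(10-1)! + (10-2)! = 3628800 - 725760 + 40320 = 2943360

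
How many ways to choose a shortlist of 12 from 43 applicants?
C(43,12) = 43!/(12!×31!) = 15338678264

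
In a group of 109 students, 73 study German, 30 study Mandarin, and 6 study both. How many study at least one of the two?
|A∪B| = |A| + |B| - |A∩B| = 73 + 30 - 6 = 97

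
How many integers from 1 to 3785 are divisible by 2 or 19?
⌊3785/2⌋ + ⌊3785/19⌋ - ⌊3785/38⌋ = 1892 + 199 - 99 = 1992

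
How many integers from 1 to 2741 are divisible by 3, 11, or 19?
⌊2741/3⌋+⌊2741/11⌋+⌊2741/19⌋ - ⌊2741/33⌋-⌊2741/57⌋-⌊2741/209⌋ + ⌊2741/627⌋ = 913+249+144 - 83-48-13 + 4 = 1166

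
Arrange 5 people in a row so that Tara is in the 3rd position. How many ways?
Fix one position: (5-1)! = 24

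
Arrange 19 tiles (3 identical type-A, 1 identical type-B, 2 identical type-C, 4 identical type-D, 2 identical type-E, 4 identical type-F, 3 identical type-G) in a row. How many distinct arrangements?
19! / (3! × 1! × 2! × 4! × 2! × 4! × 3!) = 1466593128000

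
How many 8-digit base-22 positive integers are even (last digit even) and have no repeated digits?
Last∈{0,2,4,6,8,10,12,14,16,18,20}. Last=0: 586051200. Last nonzero: 10×20×P(20,6) = 5581440000. Total = 6167491200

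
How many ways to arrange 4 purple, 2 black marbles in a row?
6! / (4! × 2!) = 15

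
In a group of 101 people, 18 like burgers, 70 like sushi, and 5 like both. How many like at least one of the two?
|A∪B| = |A| + |B| - |A∩B| = 18 + 70 - 5 = 83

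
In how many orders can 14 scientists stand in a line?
14! = 87178291200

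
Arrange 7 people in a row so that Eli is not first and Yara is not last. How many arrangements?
By inclusion-exclusion: 7! - 2×(7-1)! + (7-2)! = 5040 - 1440 + 120 = 3720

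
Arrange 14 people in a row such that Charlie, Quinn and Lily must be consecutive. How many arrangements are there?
Treat the 3 as one block: (14-3+1)! × 3! = 479001600 × 6 = 2874009600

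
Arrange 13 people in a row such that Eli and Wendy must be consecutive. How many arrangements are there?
Treat the 2 as one block: (13-2+1)! × 2! = 479001600 × 2 = 958003200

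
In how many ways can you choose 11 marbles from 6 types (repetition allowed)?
C(11+6-1, 6-1) = C(16, 5) = 4368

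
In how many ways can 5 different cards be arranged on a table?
5! = 120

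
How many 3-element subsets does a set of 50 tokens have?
C(50,3) = 50!/(3!×47!) = 19600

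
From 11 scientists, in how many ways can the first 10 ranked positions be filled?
P(11,10) = 11!/(11-10)! = 39916800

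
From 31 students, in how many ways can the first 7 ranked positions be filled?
P(31,7) = 31!/(31-7)! = 13253058000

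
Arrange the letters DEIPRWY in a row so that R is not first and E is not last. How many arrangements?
By inclusion-exclusion: 7! - 2×(7-1)! + (7-2)! = 5040 - 1440 + 120 = 3720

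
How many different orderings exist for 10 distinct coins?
10! = 3628800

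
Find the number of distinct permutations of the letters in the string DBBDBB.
6! / (2! × 4!) = 15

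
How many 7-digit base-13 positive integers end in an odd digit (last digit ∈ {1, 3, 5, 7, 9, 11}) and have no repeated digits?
Last∈{1,3,5,7,9,11}. Last=0: 0. Last nonzero: 6×11×P(11,5) = 3659040. Total = 3659040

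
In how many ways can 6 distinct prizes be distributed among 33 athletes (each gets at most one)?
P(33,6) = 33!/(33-6)! = 797448960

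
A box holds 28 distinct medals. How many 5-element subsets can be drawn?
C(28,5) = 28!/(5!×23!) = 98280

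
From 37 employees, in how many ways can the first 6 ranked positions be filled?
P(37,6) = 37!/(37-6)! = 1673844480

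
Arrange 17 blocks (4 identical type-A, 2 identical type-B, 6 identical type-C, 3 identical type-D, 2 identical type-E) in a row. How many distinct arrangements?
17! / (4! × 2! × 6! × 3! × 2!) = 857656800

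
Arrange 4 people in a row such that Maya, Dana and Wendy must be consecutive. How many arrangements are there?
Treat the 3 as one block: (4-3+1)! × 3! = 2 × 6 = 12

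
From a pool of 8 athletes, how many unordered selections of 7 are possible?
C(8,7) = 8!/(7!×1!) = 8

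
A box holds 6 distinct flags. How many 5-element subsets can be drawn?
C(6,5) = 6!/(5!×1!) = 6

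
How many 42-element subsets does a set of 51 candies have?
C(51,42) = 51!/(42!×9!) = 3042312350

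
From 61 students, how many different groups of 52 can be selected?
C(61,52) = 61!/(52!×9!) = 17341763505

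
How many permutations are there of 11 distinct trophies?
11! = 39916800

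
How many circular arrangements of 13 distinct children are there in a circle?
Circular: fix one position, arrange the rest. (13-1)! = 479001600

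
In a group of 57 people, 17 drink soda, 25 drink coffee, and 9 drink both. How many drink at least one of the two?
|A∪B| = |A| + |B| - |A∩B| = 17 + 25 - 9 = 33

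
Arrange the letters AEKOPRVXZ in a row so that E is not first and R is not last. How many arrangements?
By inclusion-exclusion: 9! - 2×(9-1)! + (9-2)! = 362880 - 80640 + 5040 = 287280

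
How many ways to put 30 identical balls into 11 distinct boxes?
C(30+11-1, 11-1) = C(40, 10) = 847660528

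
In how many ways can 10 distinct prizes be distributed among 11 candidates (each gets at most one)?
P(11,10) = 11!/(11-10)! = 39916800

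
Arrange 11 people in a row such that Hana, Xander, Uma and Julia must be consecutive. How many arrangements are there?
Treat the 4 as one block: (11-4+1)! × 4! = 40320 × 24 = 967680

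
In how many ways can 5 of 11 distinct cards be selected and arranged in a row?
P(11,5) = 11!/(11-5)! = 55440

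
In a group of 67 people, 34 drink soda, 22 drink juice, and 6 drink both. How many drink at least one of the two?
|A∪B| = |A| + |B| - |A∩B| = 34 + 22 - 6 = 50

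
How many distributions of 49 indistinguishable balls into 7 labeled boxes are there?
C(49+7-1, 7-1) = C(55, 6) = 28989675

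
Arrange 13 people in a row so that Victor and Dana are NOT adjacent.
Total - adjacent = 13! - (13-1)!×2 = 6227020800 - 958003200 = 5269017600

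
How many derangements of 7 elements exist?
!7 = Σ_{j=0}^{7} (-1)^j·7!/j! = 5040 - 5040 + 2520 - 840 + 210 - 42 + 7 - 1 = 1854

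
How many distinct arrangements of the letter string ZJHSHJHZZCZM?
12! / (4! × 3! × 2! × 1! × 1! × 1!) = 1663200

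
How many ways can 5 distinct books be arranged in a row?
5! = 120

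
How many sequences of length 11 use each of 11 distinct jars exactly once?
11! = 39916800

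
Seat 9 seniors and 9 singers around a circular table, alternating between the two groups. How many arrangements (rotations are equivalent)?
Fix one of the seniors: (9-1)! ways for the remaining seniors, × 9! ways for the singers = 40320 × 362880 = 14631321600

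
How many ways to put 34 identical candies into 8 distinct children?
C(34+8-1, 8-1) = C(41, 7) = 22481940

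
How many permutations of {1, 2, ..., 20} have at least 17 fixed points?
Exactly j fixed points: C(20,j)·!(20-j); sum over j ≥ 17 (derangement numbers via !m = (m-1)·(!(m-1) + !(m-2)): !0..!3 = 1, 0, 1, 2). Σ_{j=17}^{20} C(20,j)·!(20-j) = C(20,17)·!3 + C(20,18)·!2 + C(20,19)·!1 + C(20,20)·!0 = 1140·2 + 190·1 + 20·0 + 1·1 = 2471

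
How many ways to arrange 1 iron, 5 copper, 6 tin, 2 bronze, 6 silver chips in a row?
20! / (1! × 5! × 6! × 2! × 6!) = 19554575040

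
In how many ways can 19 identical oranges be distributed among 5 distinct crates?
C(19+5-1, 5-1) = C(23, 4) = 8855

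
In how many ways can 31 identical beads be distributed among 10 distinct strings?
C(31+10-1, 10-1) = C(40, 9) = 273438880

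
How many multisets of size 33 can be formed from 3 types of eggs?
C(33+3-1, 3-1) = C(35, 2) = 595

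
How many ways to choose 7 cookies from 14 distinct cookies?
C(14,7) = 14!/(7!×7!) = 3432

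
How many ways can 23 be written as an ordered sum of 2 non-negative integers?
C(23+2-1, 2-1) = C(24, 1) = 24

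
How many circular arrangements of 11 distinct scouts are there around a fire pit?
Circular: fix one position, arrange the rest. (11-1)! = 3628800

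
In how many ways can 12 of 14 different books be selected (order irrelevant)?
C(14,12) = 14!/(12!×2!) = 91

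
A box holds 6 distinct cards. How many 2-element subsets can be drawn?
C(6,2) = 6!/(2!×4!) = 15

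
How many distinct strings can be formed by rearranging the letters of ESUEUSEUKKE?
11! / (2! × 4! × 2! × 3!) = 69300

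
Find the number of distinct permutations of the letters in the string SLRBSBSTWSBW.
12! / (1! × 2! × 1! × 4! × 3! × 1!) = 1663200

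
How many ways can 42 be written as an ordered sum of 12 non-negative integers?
C(42+12-1, 12-1) = C(53, 11) = 76223753060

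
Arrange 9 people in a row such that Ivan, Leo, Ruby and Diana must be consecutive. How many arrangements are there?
Treat the 4 as one block: (9-4+1)! × 4! = 720 × 24 = 17280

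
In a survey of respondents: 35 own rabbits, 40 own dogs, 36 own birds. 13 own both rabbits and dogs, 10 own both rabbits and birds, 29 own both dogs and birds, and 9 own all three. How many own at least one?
|A∪B∪C| = 35+40+36-13-10-29+9 = 68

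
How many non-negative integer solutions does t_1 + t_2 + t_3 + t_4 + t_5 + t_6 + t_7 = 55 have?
C(55+7-1, 7-1) = C(61, 6) = 55525372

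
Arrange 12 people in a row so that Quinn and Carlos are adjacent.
Treat as block: (12-1)! × 2! = 39916800 × 2 = 79833600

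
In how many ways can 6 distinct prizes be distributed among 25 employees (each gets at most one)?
P(25,6) = 25!/(25-6)! = 127512000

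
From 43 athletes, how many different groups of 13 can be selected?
C(43,13) = 43!/(13!×30!) = 36576848168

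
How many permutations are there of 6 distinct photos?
6! = 720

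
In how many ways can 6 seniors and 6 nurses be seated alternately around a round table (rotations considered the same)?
Fix one of the seniors: (6-1)! ways for the remaining seniors, × 6! ways for the nurses = 120 × 720 = 86400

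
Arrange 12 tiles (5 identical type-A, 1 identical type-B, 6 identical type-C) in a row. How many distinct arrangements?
12! / (5! × 1! × 6!) = 5544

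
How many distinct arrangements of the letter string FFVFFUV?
7! / (2! × 1! × 4!) = 105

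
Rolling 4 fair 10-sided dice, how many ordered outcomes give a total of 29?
Coefficient of x^29 in (x + x² + ... + x^10)^4. By inclusion-exclusion on dice exceeding 10: Σ_j (-1)^j C(4,j)·C(29-1-10j, 3) = C(4,0)·C(28,3) - C(4,1)·C(18,3) + C(4,2)·C(8,3) = 1·3276 - 4·816 + 6·56 = 348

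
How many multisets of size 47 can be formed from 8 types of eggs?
C(47+8-1, 8-1) = C(54, 7) = 177100560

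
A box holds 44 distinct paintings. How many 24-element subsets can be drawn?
C(44,24) = 44!/(24!×20!) = 1761039350070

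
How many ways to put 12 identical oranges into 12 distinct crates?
C(12+12-1, 12-1) = C(23, 11) = 1352078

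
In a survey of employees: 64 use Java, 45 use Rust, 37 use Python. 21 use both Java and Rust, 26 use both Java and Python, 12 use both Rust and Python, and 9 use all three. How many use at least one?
|A∪B∪C| = 64+45+37-21-26-12+9 = 96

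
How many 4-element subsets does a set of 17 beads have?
C(17,4) = 17!/(4!×13!) = 2380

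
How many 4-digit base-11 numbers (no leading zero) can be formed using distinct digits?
First digit: 10 choices (nonzero). Then descending: 10 × 10 × 9 × 8 = 7200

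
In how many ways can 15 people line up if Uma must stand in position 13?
Fix one position: (15-1)! = 87178291200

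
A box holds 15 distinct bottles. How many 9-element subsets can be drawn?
C(15,9) = 15!/(9!×6!) = 5005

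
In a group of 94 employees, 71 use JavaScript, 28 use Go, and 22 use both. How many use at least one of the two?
|A∪B| = |A| + |B| - |A∩B| = 71 + 28 - 22 = 77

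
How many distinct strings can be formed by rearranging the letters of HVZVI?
5! / (1! × 2! × 1! × 1!) = 60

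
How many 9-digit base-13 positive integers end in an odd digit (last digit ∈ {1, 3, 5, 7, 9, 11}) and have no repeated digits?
Last∈{1,3,5,7,9,11}. Last=0: 0. Last nonzero: 6×11×P(11,7) = 109771200. Total = 109771200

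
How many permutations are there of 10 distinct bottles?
10! = 3628800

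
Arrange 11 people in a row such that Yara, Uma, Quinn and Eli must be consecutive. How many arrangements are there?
Treat the 4 as one block: (11-4+1)! × 4! = 40320 × 24 = 967680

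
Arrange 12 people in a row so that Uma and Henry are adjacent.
Treat as block: (12-1)! × 2! = 39916800 × 2 = 79833600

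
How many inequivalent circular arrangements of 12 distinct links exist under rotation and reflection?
(12-1)!/2 = 39916800/2 = 19958400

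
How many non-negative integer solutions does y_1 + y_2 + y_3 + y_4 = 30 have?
C(30+4-1, 4-1) = C(33, 3) = 5456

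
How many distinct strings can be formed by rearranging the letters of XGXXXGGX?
8! / (3! × 5!) = 56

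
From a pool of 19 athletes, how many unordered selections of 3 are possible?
C(19,3) = 19!/(3!×16!) = 969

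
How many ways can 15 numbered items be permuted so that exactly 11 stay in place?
Choose the 11 fixed points C(15,11) = 1365, derange the rest: !4 = Σ_{j=0}^{4} (-1)^j·4!/j! = 24 - 24 + 12 - 4 + 1 = 9. Product = 1365 × 9 = 12285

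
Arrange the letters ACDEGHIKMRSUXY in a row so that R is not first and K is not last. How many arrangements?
By inclusion-exclusion: 14! - 2×(14-1)! + (14-2)! = 87178291200 - 12454041600 + 479001600 = 75203251200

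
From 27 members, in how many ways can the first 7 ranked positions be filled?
P(27,7) = 27!/(27-7)! = 4475671200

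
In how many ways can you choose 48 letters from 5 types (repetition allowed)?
C(48+5-1, 5-1) = C(52, 4) = 270725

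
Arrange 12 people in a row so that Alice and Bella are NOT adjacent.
Total - adjacent = 12! - (12-1)!×2 = 479001600 - 79833600 = 399168000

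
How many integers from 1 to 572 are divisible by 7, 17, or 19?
⌊572/7⌋+⌊572/17⌋+⌊572/19⌋ - ⌊572/119⌋-⌊572/133⌋-⌊572/323⌋ + ⌊572/2261⌋ = 81+33+30 - 4-4-1 + 0 = 135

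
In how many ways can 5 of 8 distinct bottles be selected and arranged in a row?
P(8,5) = 8!/(8-5)! = 6720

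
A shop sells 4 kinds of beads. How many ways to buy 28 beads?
C(28+4-1, 4-1) = C(31, 3) = 4495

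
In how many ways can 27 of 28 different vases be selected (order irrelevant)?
C(28,27) = 28!/(27!×1!) = 28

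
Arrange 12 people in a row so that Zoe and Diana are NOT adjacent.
Total - adjacent = 12! - (12-1)!×2 = 479001600 - 79833600 = 399168000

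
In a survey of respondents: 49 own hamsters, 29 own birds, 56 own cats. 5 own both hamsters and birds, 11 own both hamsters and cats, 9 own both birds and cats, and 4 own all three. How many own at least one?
|A∪B∪C| = 49+29+56-5-11-9+4 = 113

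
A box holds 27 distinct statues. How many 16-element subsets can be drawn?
C(27,16) = 27!/(16!×11!) = 13037895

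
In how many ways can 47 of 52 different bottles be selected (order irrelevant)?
C(52,47) = 52!/(47!×5!) = 2598960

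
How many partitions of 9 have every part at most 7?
Let r_j(i) = number of partitions of i into parts ≤ j, for i = 0..9. r_1(i) = 1 for all i; r_j(i) = r_{j-1}(i) + r_j(i-j). Rows j = 2..7: ≤2: 1 1 2 2 3 3 4 4 5 5; ≤3: 1 1 2 3 4 5 7 8 10 12; ≤4: 1 1 2 3 5 6 9 11 15 18; ≤5: 1 1 2 3 5 7 10 13 18 23; ≤6: 1 1 2 3 5 7 11 14 20 26; ≤7: 1 1 2 3 5 7 11 15 21 28. r_7(9) = 28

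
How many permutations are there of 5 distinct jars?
5! = 120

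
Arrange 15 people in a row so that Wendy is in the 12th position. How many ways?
Fix one position: (15-1)! = 87178291200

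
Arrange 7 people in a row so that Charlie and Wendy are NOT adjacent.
Total - adjacent = 7! - (7-1)!×2 = 5040 - 1440 = 3600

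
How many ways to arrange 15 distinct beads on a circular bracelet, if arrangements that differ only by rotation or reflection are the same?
(15-1)!/2 = 87178291200/2 = 43589145600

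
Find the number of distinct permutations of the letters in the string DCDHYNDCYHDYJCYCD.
17! / (2! × 1! × 1! × 4! × 4! × 5!) = 2572970400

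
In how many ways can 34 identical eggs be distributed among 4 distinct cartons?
C(34+4-1, 4-1) = C(37, 3) = 7770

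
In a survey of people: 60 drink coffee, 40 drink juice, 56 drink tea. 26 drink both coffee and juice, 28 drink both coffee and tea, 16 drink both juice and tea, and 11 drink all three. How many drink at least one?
|A∪B∪C| = 60+40+56-26-28-16+11 = 97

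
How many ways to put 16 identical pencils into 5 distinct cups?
C(16+5-1, 5-1) = C(20, 4) = 4845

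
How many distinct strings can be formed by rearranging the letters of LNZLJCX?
7! / (2! × 1! × 1! × 1! × 1! × 1!) = 2520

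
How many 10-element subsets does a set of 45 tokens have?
C(45,10) = 45!/(10!×35!) = 3190187286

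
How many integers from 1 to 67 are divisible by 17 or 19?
⌊67/17⌋ + ⌊67/19⌋ - ⌊67/323⌋ = 3 + 3 - 0 = 6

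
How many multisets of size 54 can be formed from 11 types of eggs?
C(54+11-1, 11-1) = C(64, 10) = 151473214816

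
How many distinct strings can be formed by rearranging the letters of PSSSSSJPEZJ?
11! / (1! × 5! × 1! × 2! × 2!) = 83160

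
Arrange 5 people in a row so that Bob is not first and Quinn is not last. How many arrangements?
By inclusion-exclusion: 5! - 2×(5-1)! + (5-2)! = 120 - 48 + 6 = 78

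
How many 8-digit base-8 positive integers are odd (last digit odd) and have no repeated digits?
Last∈{1,3,5,7}. Last=0: 0. Last nonzero: 4×6×P(6,6) = 17280. Total = 17280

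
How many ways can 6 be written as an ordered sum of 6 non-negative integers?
C(6+6-1, 6-1) = C(11, 5) = 462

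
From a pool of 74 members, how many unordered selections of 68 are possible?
C(74,68) = 74!/(68!×6!) = 185250786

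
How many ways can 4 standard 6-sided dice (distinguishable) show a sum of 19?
Coefficient of x^19 in (x + x² + ... + x^6)^4. By inclusion-exclusion on dice exceeding 6: Σ_j (-1)^j C(4,j)·C(19-1-6j, 3) = C(4,0)·C(18,3) - C(4,1)·C(12,3) + C(4,2)·C(6,3) = 1·816 - 4·220 + 6·20 = 56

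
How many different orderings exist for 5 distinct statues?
5! = 120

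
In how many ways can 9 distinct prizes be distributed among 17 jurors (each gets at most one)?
P(17,9) = 17!/(17-9)! = 8821612800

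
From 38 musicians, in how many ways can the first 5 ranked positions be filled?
P(38,5) = 38!/(38-5)! = 60233040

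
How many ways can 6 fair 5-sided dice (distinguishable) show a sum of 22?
Coefficient of x^22 in (x + x² + ... + x^5)^6. By inclusion-exclusion on dice exceeding 5: Σ_j (-1)^j C(6,j)·C(22-1-5j, 5) = C(6,0)·C(21,5) - C(6,1)·C(16,5) + C(6,2)·C(11,5) - C(6,3)·C(6,5) = 1·20349 - 6·4368 + 15·462 - 20·6 = 951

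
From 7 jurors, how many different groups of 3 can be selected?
C(7,3) = 7!/(3!×4!) = 35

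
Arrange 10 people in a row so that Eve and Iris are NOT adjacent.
Total - adjacent = 10! - (10-1)!×2 = 3628800 - 725760 = 2903040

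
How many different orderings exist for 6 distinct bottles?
6! = 720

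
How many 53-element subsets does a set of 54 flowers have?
C(54,53) = 54!/(53!×1!) = 54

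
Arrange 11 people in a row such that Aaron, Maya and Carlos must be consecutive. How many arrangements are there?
Treat the 3 as one block: (11-3+1)! × 3! = 362880 × 6 = 2177280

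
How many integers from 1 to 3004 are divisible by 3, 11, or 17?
⌊3004/3⌋+⌊3004/11⌋+⌊3004/17⌋ - ⌊3004/33⌋-⌊3004/51⌋-⌊3004/187⌋ + ⌊3004/561⌋ = 1001+273+176 - 91-58-16 + 5 = 1290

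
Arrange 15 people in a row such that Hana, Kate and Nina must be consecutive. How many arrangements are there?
Treat the 3 as one block: (15-3+1)! × 3! = 6227020800 × 6 = 37362124800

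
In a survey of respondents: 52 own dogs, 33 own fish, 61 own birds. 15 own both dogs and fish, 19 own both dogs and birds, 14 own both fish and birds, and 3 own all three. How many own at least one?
|A∪B∪C| = 52+33+61-15-19-14+3 = 101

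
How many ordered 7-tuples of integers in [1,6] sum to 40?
Coefficient of x^40 in (x + x² + ... + x^6)^7. By inclusion-exclusion on dice exceeding 6: Σ_j (-1)^j C(7,j)·C(40-1-6j, 6) = C(7,0)·C(39,6) - C(7,1)·C(33,6) + C(7,2)·C(27,6) - C(7,3)·C(21,6) + C(7,4)·C(15,6) - C(7,5)·C(9,6) = 1·3262623 - 7·1107568 + 21·296010 - 35·54264 + 35·5005 - 21·84 = 28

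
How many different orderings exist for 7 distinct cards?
7! = 5040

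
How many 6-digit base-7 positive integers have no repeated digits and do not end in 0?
Last digit: 6 nonzero choices. First digit: 5 (nonzero, ≠last). Middle 4: P(5,4) = 120. Total = 3600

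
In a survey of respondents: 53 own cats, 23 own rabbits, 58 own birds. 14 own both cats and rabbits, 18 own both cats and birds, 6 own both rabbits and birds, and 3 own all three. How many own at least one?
|A∪B∪C| = 53+23+58-14-18-6+3 = 99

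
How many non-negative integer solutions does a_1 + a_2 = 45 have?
C(45+2-1, 2-1) = C(46, 1) = 46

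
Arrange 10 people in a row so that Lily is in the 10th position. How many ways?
Fix one position: (10-1)! = 362880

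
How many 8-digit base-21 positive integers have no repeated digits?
First digit: 20 choices (nonzero). Then descending: 20 × 20 × 19 × 18 × 17 × 16 × 15 × 14 = 7814016000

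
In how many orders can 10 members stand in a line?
10! = 3628800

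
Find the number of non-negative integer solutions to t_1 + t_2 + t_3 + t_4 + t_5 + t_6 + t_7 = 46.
C(46+7-1, 7-1) = C(52, 6) = 20358520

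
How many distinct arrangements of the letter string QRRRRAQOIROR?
12! / (2! × 1! × 2! × 1! × 6!) = 166320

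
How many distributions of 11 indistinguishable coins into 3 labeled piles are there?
C(11+3-1, 3-1) = C(13, 2) = 78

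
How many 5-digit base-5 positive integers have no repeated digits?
First digit: 4 choices (nonzero). Then descending: 4 × 4 × 3 × 2 × 1 = 96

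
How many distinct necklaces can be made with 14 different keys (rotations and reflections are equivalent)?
(14-1)!/2 = 6227020800/2 = 3113510400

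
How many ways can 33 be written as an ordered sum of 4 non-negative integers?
C(33+4-1, 4-1) = C(36, 3) = 7140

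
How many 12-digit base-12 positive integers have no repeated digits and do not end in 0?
Last digit: 11 nonzero choices. First digit: 10 (nonzero, ≠last). Middle 10: P(10,10) = 3628800. Total = 399168000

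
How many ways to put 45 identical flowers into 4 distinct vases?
C(45+4-1, 4-1) = C(48, 3) = 17296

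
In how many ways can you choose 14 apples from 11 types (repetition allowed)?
C(14+11-1, 11-1) = C(24, 10) = 1961256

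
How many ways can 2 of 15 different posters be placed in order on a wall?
P(15,2) = 15!/(15-2)! = 210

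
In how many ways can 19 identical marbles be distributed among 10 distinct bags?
C(19+10-1, 10-1) = C(28, 9) = 6906900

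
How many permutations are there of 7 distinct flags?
7! = 5040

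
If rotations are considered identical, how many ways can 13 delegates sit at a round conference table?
Circular: fix one position, arrange the rest. (13-1)! = 479001600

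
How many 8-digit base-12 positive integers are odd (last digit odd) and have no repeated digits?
Last∈{1,3,5,7,9,11}. Last=0: 0. Last nonzero: 6×10×P(10,6) = 9072000. Total = 9072000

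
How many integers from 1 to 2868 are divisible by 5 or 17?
⌊2868/5⌋ + ⌊2868/17⌋ - ⌊2868/85⌋ = 573 + 168 - 33 = 708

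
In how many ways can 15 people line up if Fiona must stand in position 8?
Fix one position: (15-1)! = 87178291200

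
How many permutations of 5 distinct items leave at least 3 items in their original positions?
Exactly j fixed points: C(5,j)·!(5-j); sum over j ≥ 3 (derangement numbers via !m = (m-1)·(!(m-1) + !(m-2)): !0..!2 = 1, 0, 1). Σ_{j=3}^{5} C(5,j)·!(5-j) = C(5,3)·!2 + C(5,4)·!1 + C(5,5)·!0 = 10·1 + 5·0 + 1·1 = 11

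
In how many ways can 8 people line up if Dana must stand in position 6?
Fix one position: (8-1)! = 5040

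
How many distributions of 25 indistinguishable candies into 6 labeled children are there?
C(25+6-1, 6-1) = C(30, 5) = 142506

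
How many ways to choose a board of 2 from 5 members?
C(5,2) = 5!/(2!×3!) = 10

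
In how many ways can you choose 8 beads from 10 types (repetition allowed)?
C(8+10-1, 10-1) = C(17, 9) = 24310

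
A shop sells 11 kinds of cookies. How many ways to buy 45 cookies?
C(45+11-1, 11-1) = C(55, 10) = 29248649430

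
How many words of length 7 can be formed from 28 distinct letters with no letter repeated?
P(28,7) = 28!/(28-7)! = 5967561600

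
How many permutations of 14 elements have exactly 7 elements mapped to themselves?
Choose the 7 fixed points C(14,7) = 3432, derange the rest: !7 = Σ_{j=0}^{7} (-1)^j·7!/j! = 5040 - 5040 + 2520 - 840 + 210 - 42 + 7 - 1 = 1854. Product = 3432 × 1854 = 6362928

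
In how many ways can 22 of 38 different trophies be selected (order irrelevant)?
C(38,22) = 38!/(22!×16!) = 22239974430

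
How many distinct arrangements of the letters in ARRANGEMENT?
11! / (2! × 2! × 2! × 1! × 2! × 1! × 1!) = 2494800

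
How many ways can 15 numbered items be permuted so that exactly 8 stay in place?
Choose the 8 fixed points C(15,8) = 6435, derange the rest: !7 = Σ_{j=0}^{7} (-1)^j·7!/j! = 5040 - 5040 + 2520 - 840 + 210 - 42 + 7 - 1 = 1854. Product = 6435 × 1854 = 11930490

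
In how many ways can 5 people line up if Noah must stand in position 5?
Fix one position: (5-1)! = 24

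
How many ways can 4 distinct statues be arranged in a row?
4! = 24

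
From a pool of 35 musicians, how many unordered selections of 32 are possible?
C(35,32) = 35!/(32!×3!) = 6545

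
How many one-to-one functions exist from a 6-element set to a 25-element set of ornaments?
P(25,6) = 25!/(25-6)! = 127512000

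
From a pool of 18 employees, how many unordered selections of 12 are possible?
C(18,12) = 18!/(12!×6!) = 18564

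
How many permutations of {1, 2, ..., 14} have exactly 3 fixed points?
Choose the 3 fixed points C(14,3) = 364, derange the rest: !11 = Σ_{j=0}^{11} (-1)^j·11!/j! = 39916800 - 39916800 + 19958400 - 6652800 + 1663200 - 332640 + 55440 - 7920 + 990 - 110 + 11 - 1 = 14684570. Product = 364 × 14684570 = 5345183480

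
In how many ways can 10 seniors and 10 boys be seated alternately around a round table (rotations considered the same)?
Fix one of the seniors: (10-1)! ways for the remaining seniors, × 10! ways for the boys = 362880 × 3628800 = 1316818944000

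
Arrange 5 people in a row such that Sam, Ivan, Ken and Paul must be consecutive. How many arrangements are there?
Treat the 4 as one block: (5-4+1)! × 4! = 2 × 24 = 48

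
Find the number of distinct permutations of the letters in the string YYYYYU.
6! / (5! × 1!) = 6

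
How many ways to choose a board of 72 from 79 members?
C(79,72) = 79!/(72!×7!) = 2898753715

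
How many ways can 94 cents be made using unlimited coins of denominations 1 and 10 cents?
Coefficient of x^94 in 1/(1-x^1) · 1/(1-x^10). Use j coins of 10 for j = 0..⌊94/10⌋ = 9, the rest in 1s: 9 + 1 = 10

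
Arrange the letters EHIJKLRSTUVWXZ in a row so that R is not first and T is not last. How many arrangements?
By inclusion-exclusion: 14! - 2×(14-1)! + (14-2)! = 87178291200 - 12454041600 + 479001600 = 75203251200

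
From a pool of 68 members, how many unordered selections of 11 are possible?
C(68,11) = 68!/(11!×57!) = 1533058025824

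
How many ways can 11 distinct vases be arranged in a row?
11! = 39916800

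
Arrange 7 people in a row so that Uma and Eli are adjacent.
Treat as block: (7-1)! × 2! = 720 × 2 = 1440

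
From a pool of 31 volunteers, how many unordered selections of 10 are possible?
C(31,10) = 31!/(10!×21!) = 44352165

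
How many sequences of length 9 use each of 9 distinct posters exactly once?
9! = 362880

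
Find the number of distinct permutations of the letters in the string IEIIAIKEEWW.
11! / (1! × 2! × 1! × 4! × 3!) = 138600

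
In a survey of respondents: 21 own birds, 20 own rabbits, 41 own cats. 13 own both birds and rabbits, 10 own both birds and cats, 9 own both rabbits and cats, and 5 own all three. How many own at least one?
|A∪B∪C| = 21+20+41-13-10-9+5 = 55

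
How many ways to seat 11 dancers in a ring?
Circular: fix one position, arrange the rest. (11-1)! = 3628800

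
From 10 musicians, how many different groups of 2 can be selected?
C(10,2) = 10!/(2!×8!) = 45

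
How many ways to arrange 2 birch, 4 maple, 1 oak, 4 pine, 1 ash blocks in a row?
12! / (2! × 4! × 1! × 4! × 1!) = 415800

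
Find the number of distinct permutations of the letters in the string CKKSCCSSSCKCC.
13! / (6! × 4! × 3!) = 60060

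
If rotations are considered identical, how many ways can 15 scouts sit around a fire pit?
Circular: fix one position, arrange the rest. (15-1)! = 87178291200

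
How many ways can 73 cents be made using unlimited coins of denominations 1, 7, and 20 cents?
Coefficient of x^73 in 1/(1-x^1) · 1/(1-x^7) · 1/(1-x^20). Case on j = number of 20-cent coins (j = 0..3); remainder r = 73 - 20j is made from {1,7} in ⌊r/7⌋+1 ways. r = 73, 53, 33, 13 → 11 + 8 + 5 + 2 = 26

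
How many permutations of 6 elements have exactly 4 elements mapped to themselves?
Choose the 4 fixed points C(6,4) = 15, derange the rest: !2 = Σ_{j=0}^{2} (-1)^j·2!/j! = 2 - 2 + 1 = 1. Product = 15 × 1 = 15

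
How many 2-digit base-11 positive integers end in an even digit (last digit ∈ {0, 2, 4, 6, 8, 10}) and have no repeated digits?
Last∈{0,2,4,6,8,10}. Last=0: 10. Last nonzero: 5×9×P(9,0) = 45. Total = 55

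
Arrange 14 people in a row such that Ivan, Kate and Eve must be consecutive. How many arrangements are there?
Treat the 3 as one block: (14-3+1)! × 3! = 479001600 × 6 = 2874009600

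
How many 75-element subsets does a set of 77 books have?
C(77,75) = 77!/(75!×2!) = 2926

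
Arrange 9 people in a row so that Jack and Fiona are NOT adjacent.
Total - adjacent = 9! - (9-1)!×2 = 362880 - 80640 = 282240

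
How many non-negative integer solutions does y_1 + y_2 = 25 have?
C(25+2-1, 2-1) = C(26, 1) = 26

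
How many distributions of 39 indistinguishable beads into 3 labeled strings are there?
C(39+3-1, 3-1) = C(41, 2) = 820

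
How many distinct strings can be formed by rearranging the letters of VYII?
4! / (1! × 1! × 2!) = 12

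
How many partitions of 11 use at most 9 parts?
By conjugation, equals partitions of 11 into parts ≤ 9. Let r_j(i) = number of partitions of i into parts ≤ j, for i = 0..11. r_1(i) = 1 for all i; r_j(i) = r_{j-1}(i) + r_j(i-j). Rows j = 2..9: ≤2: 1 1 2 2 3 3 4 4 5 5 6 6; ≤3: 1 1 2 3 4 5 7 8 10 12 14 16; ≤4: 1 1 2 3 5 6 9 11 15 18 23 27; ≤5: 1 1 2 3 5 7 10 13 18 23 30 37; ≤6: 1 1 2 3 5 7 11 14 20 26 35 44; ≤7: 1 1 2 3 5 7 11 15 21 28 38 49; ≤8: 1 1 2 3 5 7 11 15 22 29 40 52; ≤9: 1 1 2 3 5 7 11 15 22 30 41 54. r_9(11) = 54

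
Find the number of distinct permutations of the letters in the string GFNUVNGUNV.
10! / (2! × 2! × 2! × 3! × 1!) = 75600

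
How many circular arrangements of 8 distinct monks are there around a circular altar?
Circular: fix one position, arrange the rest. (8-1)! = 5040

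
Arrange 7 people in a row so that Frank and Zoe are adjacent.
Treat as block: (7-1)! × 2! = 720 × 2 = 1440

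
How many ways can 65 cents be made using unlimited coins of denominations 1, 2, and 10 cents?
Coefficient of x^65 in 1/(1-x^1) · 1/(1-x^2) · 1/(1-x^10). Case on j = number of 10-cent coins (j = 0..6); remainder r = 65 - 10j is made from {1,2} in ⌊r/2⌋+1 ways. r = 65, 55, 45, 35, 25, 15, 5 → 33 + 28 + 23 + 18 + 13 + 8 + 3 = 126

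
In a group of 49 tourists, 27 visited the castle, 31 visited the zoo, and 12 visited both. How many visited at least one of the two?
|A∪B| = |A| + |B| - |A∩B| = 27 + 31 - 12 = 46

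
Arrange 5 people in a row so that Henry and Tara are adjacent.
Treat as block: (5-1)! × 2! = 24 × 2 = 48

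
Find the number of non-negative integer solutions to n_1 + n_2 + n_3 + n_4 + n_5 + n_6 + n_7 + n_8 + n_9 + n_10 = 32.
C(32+10-1, 10-1) = C(41, 9) = 350343565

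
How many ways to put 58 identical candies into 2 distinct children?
C(58+2-1, 2-1) = C(59, 1) = 59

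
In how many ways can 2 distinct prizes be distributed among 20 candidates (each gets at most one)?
P(20,2) = 20!/(20-2)! = 380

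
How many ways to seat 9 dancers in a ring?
Circular: fix one position, arrange the rest. (9-1)! = 40320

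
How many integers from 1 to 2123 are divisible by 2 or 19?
⌊2123/2⌋ + ⌊2123/19⌋ - ⌊2123/38⌋ = 1061 + 111 - 55 = 1117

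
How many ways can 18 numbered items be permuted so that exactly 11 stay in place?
Choose the 11 fixed points C(18,11) = 31824, derange the rest: !7 = Σ_{j=0}^{7} (-1)^j·7!/j! = 5040 - 5040 + 2520 - 840 + 210 - 42 + 7 - 1 = 1854. Product = 31824 × 1854 = 59001696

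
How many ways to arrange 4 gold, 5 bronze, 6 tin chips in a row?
15! / (4! × 5! × 6!) = 630630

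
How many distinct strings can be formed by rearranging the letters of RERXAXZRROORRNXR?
16! / (7! × 1! × 1! × 1! × 2! × 1! × 3!) = 345945600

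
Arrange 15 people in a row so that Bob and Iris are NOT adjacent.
Total - adjacent = 15! - (15-1)!×2 = 1307674368000 - 174356582400 = 1133317785600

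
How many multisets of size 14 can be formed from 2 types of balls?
C(14+2-1, 2-1) = C(15, 1) = 15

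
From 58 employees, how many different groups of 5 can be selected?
C(58,5) = 58!/(5!×53!) = 4582116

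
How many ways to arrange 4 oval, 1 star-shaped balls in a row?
5! / (4! × 1!) = 5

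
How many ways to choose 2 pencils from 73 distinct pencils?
C(73,2) = 73!/(2!×71!) = 2628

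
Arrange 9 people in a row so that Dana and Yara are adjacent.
Treat as block: (9-1)! × 2! = 40320 × 2 = 80640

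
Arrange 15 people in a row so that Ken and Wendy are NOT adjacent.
Total - adjacent = 15! - (15-1)!×2 = 1307674368000 - 174356582400 = 1133317785600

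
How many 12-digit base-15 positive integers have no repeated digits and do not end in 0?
Last digit: 14 nonzero choices. First digit: 13 (nonzero, ≠last). Middle 10: P(13,10) = 1037836800. Total = 188886297600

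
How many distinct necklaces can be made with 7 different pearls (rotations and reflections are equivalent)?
(7-1)!/2 = 720/2 = 360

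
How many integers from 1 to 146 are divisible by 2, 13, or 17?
⌊146/2⌋+⌊146/13⌋+⌊146/17⌋ - ⌊146/26⌋-⌊146/34⌋-⌊146/221⌋ + ⌊146/442⌋ = 73+11+8 - 5-4-0 + 0 = 83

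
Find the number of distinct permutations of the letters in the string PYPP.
4! / (3! × 1!) = 4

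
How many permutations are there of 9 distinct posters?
9! = 362880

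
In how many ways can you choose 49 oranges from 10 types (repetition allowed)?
C(49+10-1, 10-1) = C(58, 9) = 10648873950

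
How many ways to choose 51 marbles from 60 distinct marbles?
C(60,51) = 60!/(51!×9!) = 14783142660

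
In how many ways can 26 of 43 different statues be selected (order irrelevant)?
C(43,26) = 43!/(26!×17!) = 421171648758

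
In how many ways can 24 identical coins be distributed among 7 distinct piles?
C(24+7-1, 7-1) = C(30, 6) = 593775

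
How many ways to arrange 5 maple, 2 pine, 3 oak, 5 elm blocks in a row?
15! / (5! × 2! × 3! × 5!) = 7567560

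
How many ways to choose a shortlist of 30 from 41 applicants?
C(41,30) = 41!/(30!×11!) = 3159461968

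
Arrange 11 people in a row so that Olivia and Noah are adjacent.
Treat as block: (11-1)! × 2! = 3628800 × 2 = 7257600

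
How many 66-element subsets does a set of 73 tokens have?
C(73,66) = 73!/(66!×7!) = 1629348612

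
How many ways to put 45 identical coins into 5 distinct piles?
C(45+5-1, 5-1) = C(49, 4) = 211876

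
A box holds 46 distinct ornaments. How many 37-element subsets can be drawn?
C(46,37) = 46!/(37!×9!) = 1101716330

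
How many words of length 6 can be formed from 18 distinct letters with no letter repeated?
P(18,6) = 18!/(18-6)! = 13366080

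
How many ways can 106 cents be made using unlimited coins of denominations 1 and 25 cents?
Coefficient of x^106 in 1/(1-x^1) · 1/(1-x^25). Use j coins of 25 for j = 0..⌊106/25⌋ = 4, the rest in 1s: 4 + 1 = 5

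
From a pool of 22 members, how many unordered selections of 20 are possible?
C(22,20) = 22!/(20!×2!) = 231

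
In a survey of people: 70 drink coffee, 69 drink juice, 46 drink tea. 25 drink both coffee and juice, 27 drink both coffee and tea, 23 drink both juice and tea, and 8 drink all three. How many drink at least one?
|A∪B∪C| = 70+69+46-25-27-23+8 = 118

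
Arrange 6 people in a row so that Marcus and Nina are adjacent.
Treat as block: (6-1)! × 2! = 120 × 2 = 240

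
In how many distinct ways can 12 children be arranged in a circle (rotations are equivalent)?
Circular: fix one position, arrange the rest. (12-1)! = 39916800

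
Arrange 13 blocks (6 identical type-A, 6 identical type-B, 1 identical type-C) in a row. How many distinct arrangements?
13! / (6! × 6! × 1!) = 12012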